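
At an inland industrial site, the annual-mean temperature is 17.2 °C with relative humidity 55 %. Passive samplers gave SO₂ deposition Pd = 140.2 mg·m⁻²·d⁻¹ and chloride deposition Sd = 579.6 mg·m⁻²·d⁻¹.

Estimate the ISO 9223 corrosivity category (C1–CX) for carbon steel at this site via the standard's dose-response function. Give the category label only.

carbon steel: T>10 °C ⇒ hinge -0.054·(17.2−10) = -0.3888
  Pd branch = 1.77·Pd^0.52·e^(0.02·RH+f) = 47.11 μm/a
  Sd branch = 0.102·Sd^0.62·e^(0.033·RH+0.04·T) = 64.38 μm/a
  r_corr = 47.11 + 64.38 = 111.5 μm/a
Category bounds: 80…200 μm/a bracket r_corr ⇒ C5

C5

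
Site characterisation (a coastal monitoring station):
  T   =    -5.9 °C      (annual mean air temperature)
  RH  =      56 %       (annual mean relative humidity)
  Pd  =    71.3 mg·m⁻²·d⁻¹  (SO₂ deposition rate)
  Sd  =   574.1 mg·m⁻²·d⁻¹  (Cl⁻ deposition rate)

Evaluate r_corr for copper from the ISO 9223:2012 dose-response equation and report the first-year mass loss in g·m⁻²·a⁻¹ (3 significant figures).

r_corr = 3.40 g·m⁻²·a⁻¹

copper: f(T) = +0.126·(T−10) [T≤10 °C] = -2.0034
  Pd branch = 0.0053·Pd^0.26·e^(0.059·RH+f) = 0.05901 μm/a
  Sd branch = 0.01025·Sd^0.27·e^(0.036·RH+0.049·T) = 0.3204 μm/a
  r_corr = 0.05901 + 0.3204 = 0.3794 μm/a
Convert to mass loss: 0.3794 μm/a × 8.96 g/cm³ = 3.399 g·m⁻²·a⁻¹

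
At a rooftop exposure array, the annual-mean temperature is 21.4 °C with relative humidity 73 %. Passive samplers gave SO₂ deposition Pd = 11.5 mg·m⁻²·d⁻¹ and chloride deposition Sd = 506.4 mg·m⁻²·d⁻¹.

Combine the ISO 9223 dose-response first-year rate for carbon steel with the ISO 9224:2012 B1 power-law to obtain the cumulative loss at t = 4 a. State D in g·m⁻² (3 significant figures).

D(4) = 2.29e+03 g·m⁻²

carbon steel: f(T) = -0.054·(T−10) [T>10 °C] = -0.6156
  sulphur-dioxide contribution → 14.66 μm/a
  chloride contribution → 126.9 μm/a
  total first-year rate 141.5 μm/a
ISO 9224: D(t) = r_corr · t^b with b = 0.523 (carbon steel, B1)
  D(4) = 141.5 × 4^0.523 = 141.5 × 2.065 = 292.2 μm
  Mass loss = 292.2 μm × 7.85 g/cm³ = 2294 g·m⁻²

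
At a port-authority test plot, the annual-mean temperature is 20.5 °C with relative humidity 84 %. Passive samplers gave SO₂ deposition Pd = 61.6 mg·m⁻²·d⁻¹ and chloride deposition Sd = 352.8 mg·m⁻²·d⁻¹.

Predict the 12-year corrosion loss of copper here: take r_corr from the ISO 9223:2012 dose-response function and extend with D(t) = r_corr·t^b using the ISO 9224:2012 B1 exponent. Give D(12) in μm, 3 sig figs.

D(12) = 19.7 μm

copper: f(T) = -0.080·(T−10) [T>10 °C] = -0.8400
  SO₂ term: 0.0053·61.6^0.26·exp(0.059·84-0.8400) = 0.9487
  Sd branch = 0.01025·Sd^0.27·e^(0.036·RH+0.049·T) = 2.806 μm/a
  r_corr = 0.9487 + 2.806 = 3.755 μm/a
ISO 9224: D(t) = r_corr · t^b with b = 0.667 (copper, B1)
  D(12) = 3.755 × 12^0.667 = 3.755 × 5.246 = 19.7 μm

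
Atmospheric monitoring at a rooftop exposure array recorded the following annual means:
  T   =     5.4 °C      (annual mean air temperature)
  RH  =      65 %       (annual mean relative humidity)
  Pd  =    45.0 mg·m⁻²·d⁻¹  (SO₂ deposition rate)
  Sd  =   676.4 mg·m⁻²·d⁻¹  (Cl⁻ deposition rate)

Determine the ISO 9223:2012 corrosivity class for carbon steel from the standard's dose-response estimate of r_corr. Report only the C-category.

carbon steel: temperature factor f = +0.150·(-4.6) = -0.6900
  sulphur-dioxide contribution → 23.58 μm/a
  chloride contribution → 61.47 μm/a
  ⇒ r_corr(carbon steel) = 85.06 μm/a
ISO 9223 Table 2 (carbon steel): 80 < 85.1 ≤ 200 μm/a ⇒ C5

C5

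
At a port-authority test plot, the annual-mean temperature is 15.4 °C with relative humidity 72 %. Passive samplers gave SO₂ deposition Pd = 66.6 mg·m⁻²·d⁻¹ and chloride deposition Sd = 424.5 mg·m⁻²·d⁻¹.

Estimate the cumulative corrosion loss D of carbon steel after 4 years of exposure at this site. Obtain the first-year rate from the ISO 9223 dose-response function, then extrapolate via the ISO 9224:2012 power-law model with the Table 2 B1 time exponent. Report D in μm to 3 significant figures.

carbon steel: temperature factor f = -0.054·(5.4) = -0.2916
  sulphur-dioxide contribution → 49.54 μm/a
  chloride contribution → 86.56 μm/a
  total first-year rate 136.1 μm/a
Power-law: D(4) = r_corr · 4^0.523
  D(4) = 136.1 × 4^0.523 = 136.1 × 2.065 = 281 μm

D(4) = 281 μm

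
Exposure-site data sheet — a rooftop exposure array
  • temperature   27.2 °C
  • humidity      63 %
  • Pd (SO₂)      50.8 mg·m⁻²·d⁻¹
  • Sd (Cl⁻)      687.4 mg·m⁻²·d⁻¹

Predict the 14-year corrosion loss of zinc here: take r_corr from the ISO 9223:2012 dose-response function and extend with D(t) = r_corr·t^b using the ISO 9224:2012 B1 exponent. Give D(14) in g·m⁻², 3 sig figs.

zinc: T>10 °C ⇒ hinge -0.071·(27.2−10) = -1.2212
  Pd branch = 0.0129·Pd^0.44·e^(0.046·RH+f) = 0.3885 μm/a
  Cl⁻ term: 0.0175·687.4^0.57·exp(0.008·63+0.085·27.2) = 12.11
  sum: 0.3885 + 12.11 → r_corr = 12.5 μm/a
ISO 9224: D(t) = r_corr · t^b with b = 0.813 (zinc, B1)
  D(14) = 12.5 × 14^0.813 = 12.5 × 8.547 = 106.8 μm
  Mass loss = 106.8 μm × 7.14 g/cm³ = 762.8 g·m⁻²

D(14) = 763 g·m⁻²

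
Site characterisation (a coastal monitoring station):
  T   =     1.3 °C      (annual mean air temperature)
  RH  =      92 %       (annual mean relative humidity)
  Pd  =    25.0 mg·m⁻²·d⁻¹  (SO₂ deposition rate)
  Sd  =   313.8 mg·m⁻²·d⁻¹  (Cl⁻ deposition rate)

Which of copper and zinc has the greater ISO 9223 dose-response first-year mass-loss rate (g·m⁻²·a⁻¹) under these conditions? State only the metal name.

copper: T≤10 °C ⇒ hinge +0.126·(1.3−10) = -1.0962
  sulphur-dioxide contribution → 0.9311 μm/a
  chloride contribution → 1.415 μm/a
  total first-year rate 2.347 μm/a
  mass loss = 2.347 μm/a × 8.96 g/cm³ = 21.02 g·m⁻²·a⁻¹
zinc: temperature factor f = +0.038·(-8.7) = -0.3306
  sulphur-dioxide contribution → 2.631 μm/a
  chloride contribution → 1.081 μm/a
  ⇒ r_corr(zinc) = 3.711 μm/a
  mass loss = 3.711 μm/a × 7.14 g/cm³ = 26.5 g·m⁻²·a⁻¹
Ordering by g·m⁻²·a⁻¹: zinc (26.5) > copper (21)

zinc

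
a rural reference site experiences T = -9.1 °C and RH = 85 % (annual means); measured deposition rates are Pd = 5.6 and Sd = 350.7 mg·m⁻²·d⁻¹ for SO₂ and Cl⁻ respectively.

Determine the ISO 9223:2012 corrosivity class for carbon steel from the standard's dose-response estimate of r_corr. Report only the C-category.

C3

carbon steel: f(T) = +0.150·(T−10) [T≤10 °C] = -2.8650
  sulphur-dioxide contribution → 1.352 μm/a
  chloride contribution → 44.32 μm/a
  total first-year rate 45.67 μm/a
Category bounds: 25…50 μm/a bracket r_corr ⇒ C3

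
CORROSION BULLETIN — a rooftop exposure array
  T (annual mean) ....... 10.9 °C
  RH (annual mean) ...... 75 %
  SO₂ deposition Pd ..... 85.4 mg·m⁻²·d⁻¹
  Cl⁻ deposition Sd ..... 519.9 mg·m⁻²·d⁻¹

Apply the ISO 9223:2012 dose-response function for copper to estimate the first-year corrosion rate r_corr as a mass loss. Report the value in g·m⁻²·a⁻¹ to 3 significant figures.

r_corr = 24.3 g·m⁻²·a⁻¹

copper: f(T) = -0.080·(T−10) [T>10 °C] = -0.0720
  SO₂ term: 0.0053·85.4^0.26·exp(0.059·75-0.0720) = 1.309
  Sd branch = 0.01025·Sd^0.27·e^(0.036·RH+0.049·T) = 1.408 μm/a
  r_corr = 1.309 + 1.408 = 2.717 μm/a
Convert to mass loss: 2.717 μm/a × 8.96 g/cm³ = 24.34 g·m⁻²·a⁻¹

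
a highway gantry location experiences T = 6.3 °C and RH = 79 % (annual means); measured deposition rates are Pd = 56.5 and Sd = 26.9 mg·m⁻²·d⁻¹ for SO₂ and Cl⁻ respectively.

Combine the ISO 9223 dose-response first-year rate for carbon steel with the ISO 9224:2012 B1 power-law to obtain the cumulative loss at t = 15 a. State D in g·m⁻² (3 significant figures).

D(15) = 1.74e+03 g·m⁻²

carbon steel: f(T) = +0.150·(T−10) [T≤10 °C] = -0.5550
  sulphur-dioxide contribution → 40.2 μm/a
  chloride contribution → 13.7 μm/a
  ⇒ r_corr(carbon steel) = 53.9 μm/a
Power-law: D(15) = r_corr · 15^0.523
  D(15) = 53.9 × 15^0.523 = 53.9 × 4.122 = 222.2 μm
  Mass loss = 222.2 μm × 7.85 g/cm³ = 1744 g·m⁻²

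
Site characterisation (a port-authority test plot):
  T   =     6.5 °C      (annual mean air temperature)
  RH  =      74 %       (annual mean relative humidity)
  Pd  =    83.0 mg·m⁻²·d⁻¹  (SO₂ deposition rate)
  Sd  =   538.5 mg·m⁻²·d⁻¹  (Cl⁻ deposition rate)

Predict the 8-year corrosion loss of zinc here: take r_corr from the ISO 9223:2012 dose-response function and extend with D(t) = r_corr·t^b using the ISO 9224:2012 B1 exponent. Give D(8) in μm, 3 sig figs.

D(8) = 23.6 μm

zinc: T≤10 °C ⇒ hinge +0.038·(6.5−10) = -0.1330
  SO₂ term: 0.0129·83.0^0.44·exp(0.046·74-0.1330) = 2.374
  Sd branch = 0.0175·Sd^0.57·e^(0.008·RH+0.085·T) = 1.981 μm/a
  sum: 2.374 + 1.981 → r_corr = 4.355 μm/a
Power-law: D(8) = r_corr · 8^0.813
  D(8) = 4.355 × 8^0.813 = 4.355 × 5.423 = 23.62 μm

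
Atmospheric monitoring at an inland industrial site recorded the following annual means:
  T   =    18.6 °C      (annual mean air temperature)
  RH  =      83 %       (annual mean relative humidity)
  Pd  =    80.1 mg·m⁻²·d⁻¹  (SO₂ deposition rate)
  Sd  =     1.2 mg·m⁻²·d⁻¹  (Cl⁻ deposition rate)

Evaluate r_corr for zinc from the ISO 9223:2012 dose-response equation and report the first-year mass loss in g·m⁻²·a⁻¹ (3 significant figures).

r_corr = 17.0 g·m⁻²·a⁻¹

zinc: T>10 °C ⇒ hinge -0.071·(18.6−10) = -0.6106
  SO₂ term: 0.0129·80.1^0.44·exp(0.046·83-0.6106) = 2.194
  Sd branch = 0.0175·Sd^0.57·e^(0.008·RH+0.085·T) = 0.1833 μm/a
  sum: 2.194 + 0.1833 → r_corr = 2.377 μm/a
Convert to mass loss: 2.377 μm/a × 7.14 g/cm³ = 16.97 g·m⁻²·a⁻¹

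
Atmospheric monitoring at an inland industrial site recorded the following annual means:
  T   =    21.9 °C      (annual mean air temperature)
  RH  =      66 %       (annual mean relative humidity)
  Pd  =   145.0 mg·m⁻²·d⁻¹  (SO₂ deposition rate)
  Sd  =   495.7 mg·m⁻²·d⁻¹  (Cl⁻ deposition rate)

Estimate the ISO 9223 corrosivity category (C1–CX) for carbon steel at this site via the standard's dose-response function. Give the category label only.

C5

carbon steel: f(T) = -0.054·(T−10) [T>10 °C] = -0.6426
  SO₂ term: 1.77·145.0^0.52·exp(0.02·66-0.6426) = 46.35
  Cl⁻ term: 0.102·495.7^0.62·exp(0.033·66+0.04·21.9) = 101.4
  r_corr = 46.35 + 101.4 = 147.7 μm/a
148 μm/a falls in (80, 200] for carbon steel → category C5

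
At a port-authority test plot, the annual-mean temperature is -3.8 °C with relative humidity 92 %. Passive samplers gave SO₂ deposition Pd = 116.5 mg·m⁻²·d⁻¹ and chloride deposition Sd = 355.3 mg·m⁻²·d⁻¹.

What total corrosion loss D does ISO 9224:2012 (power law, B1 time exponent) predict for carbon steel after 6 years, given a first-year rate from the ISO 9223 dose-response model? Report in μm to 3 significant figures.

D(6) = 220 μm

carbon steel: T≤10 °C ⇒ hinge +0.150·(-3.8−10) = -2.0700
  Pd branch = 1.77·Pd^0.52·e^(0.02·RH+f) = 16.69 μm/a
  Cl⁻ term: 0.102·355.3^0.62·exp(0.033·92+0.04·-3.8) = 69.58
  r_corr = 16.69 + 69.58 = 86.27 μm/a
ISO 9224: D(t) = r_corr · t^b with b = 0.523 (carbon steel, B1)
  D(6) = 86.27 × 6^0.523 = 86.27 × 2.553 = 220.2 μm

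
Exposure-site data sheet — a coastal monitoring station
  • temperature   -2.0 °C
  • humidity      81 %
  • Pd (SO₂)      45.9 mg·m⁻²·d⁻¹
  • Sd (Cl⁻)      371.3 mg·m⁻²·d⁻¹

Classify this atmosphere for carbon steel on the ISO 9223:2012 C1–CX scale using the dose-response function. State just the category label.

C4

carbon steel: T≤10 °C ⇒ hinge +0.150·(-2.0−10) = -1.8000
  SO₂ term: 1.77·45.9^0.52·exp(0.02·81-1.8000) = 10.81
  Sd branch = 0.102·Sd^0.62·e^(0.033·RH+0.04·T) = 53.45 μm/a
  r_corr = 10.81 + 53.45 = 64.26 μm/a
ISO 9223 Table 2 (carbon steel): 50 < 64.3 ≤ 80 μm/a ⇒ C4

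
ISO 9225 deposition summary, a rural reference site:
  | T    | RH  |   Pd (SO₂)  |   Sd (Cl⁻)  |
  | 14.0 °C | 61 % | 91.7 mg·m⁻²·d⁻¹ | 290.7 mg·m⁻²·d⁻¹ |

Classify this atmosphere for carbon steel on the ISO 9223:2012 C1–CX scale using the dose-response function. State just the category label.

carbon steel: f(T) = -0.054·(T−10) [T>10 °C] = -0.2160
  Pd branch = 1.77·Pd^0.52·e^(0.02·RH+f) = 50.63 μm/a
  Cl⁻ term: 0.102·290.7^0.62·exp(0.033·61+0.04·14.0) = 45.02
  sum: 50.63 + 45.02 → r_corr = 95.65 μm/a
95.7 μm/a falls in (80, 200] for carbon steel → category C5

C5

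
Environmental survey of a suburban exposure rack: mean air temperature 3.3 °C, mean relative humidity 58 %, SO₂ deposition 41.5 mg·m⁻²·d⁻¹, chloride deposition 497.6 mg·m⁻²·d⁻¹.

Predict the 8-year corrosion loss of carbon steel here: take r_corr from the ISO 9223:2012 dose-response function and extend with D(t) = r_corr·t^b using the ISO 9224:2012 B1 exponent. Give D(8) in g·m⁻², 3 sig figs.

carbon steel: temperature factor f = +0.150·(-6.7) = -1.0050
  SO₂ term: 1.77·41.5^0.52·exp(0.02·58-1.0050) = 14.34
  Cl⁻ term: 0.102·497.6^0.62·exp(0.033·58+0.04·3.3) = 37.09
  sum: 14.34 + 37.09 → r_corr = 51.43 μm/a
Power-law: D(8) = r_corr · 8^0.523
  D(8) = 51.43 × 8^0.523 = 51.43 × 2.967 = 152.6 μm
  Mass loss = 152.6 μm × 7.85 g/cm³ = 1198 g·m⁻²

D(8) = 1.20e+03 g·m⁻²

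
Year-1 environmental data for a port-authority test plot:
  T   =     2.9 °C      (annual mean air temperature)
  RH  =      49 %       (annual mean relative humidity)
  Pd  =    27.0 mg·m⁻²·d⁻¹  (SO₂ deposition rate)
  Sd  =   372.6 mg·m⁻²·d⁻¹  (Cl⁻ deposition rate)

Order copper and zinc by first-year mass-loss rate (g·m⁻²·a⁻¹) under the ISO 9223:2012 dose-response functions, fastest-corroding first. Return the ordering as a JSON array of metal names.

["zinc", "copper"]

copper: T≤10 °C ⇒ hinge +0.126·(2.9−10) = -0.8946
  Pd branch = 0.0053·Pd^0.26·e^(0.059·RH+f) = 0.09193 μm/a
  Cl⁻ term: 0.01025·372.6^0.27·exp(0.036·49+0.049·2.9) = 0.341
  r_corr = 0.09193 + 0.341 = 0.4329 μm/a
  mass loss = 0.4329 μm/a × 8.96 g/cm³ = 3.879 g·m⁻²·a⁻¹
zinc: temperature factor f = +0.038·(-7.1) = -0.2698
  Pd branch = 0.0129·Pd^0.44·e^(0.046·RH+f) = 0.4001 μm/a
  Cl⁻ term: 0.0175·372.6^0.57·exp(0.008·49+0.085·2.9) = 0.9682
  sum: 0.4001 + 0.9682 → r_corr = 1.368 μm/a
  mass loss = 1.368 μm/a × 7.14 g/cm³ = 9.769 g·m⁻²·a⁻¹
Ordering by g·m⁻²·a⁻¹: zinc (9.77) > copper (3.88)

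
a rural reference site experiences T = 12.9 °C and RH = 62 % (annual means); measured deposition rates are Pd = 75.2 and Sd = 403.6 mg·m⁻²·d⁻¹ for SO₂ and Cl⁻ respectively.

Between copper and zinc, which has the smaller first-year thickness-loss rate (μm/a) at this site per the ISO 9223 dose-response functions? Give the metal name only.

copper: f(T) = -0.080·(T−10) [T>10 °C] = -0.2320
  SO₂ term: 0.0053·75.2^0.26·exp(0.059·62-0.2320) = 0.5012
  Sd branch = 0.01025·Sd^0.27·e^(0.036·RH+0.049·T) = 0.9082 μm/a
  r_corr = 0.5012 + 0.9082 = 1.409 μm/a
zinc: f(T) = -0.071·(T−10) [T>10 °C] = -0.2059
  SO₂ term: 0.0129·75.2^0.44·exp(0.046·62-0.2059) = 1.217
  Sd branch = 0.0175·Sd^0.57·e^(0.008·RH+0.085·T) = 2.631 μm/a
  r_corr = 1.217 + 2.631 = 3.848 μm/a
Ordering by μm/a: zinc (3.85) > copper (1.41)

copper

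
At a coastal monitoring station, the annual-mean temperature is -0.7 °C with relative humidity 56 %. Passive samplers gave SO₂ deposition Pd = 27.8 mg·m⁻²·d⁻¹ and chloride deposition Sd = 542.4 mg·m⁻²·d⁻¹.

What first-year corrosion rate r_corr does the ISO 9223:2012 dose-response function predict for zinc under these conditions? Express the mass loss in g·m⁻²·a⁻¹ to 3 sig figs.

zinc: f(T) = +0.038·(T−10) [T≤10 °C] = -0.4066
  sulphur-dioxide contribution → 0.4877 μm/a
  chloride contribution → 0.934 μm/a
  ⇒ r_corr(zinc) = 1.422 μm/a
Convert to mass loss: 1.422 μm/a × 7.14 g/cm³ = 10.15 g·m⁻²·a⁻¹

r_corr = 10.2 g·m⁻²·a⁻¹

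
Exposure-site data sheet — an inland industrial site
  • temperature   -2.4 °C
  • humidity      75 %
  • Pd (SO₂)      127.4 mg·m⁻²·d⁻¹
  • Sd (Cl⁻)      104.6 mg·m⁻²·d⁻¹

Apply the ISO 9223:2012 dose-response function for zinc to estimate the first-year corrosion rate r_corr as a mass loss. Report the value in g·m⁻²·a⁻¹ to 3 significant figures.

r_corr = 17.9 g·m⁻²·a⁻¹

zinc: f(T) = +0.038·(T−10) [T≤10 °C] = -0.4712
  sulphur-dioxide contribution → 2.141 μm/a
  chloride contribution → 0.3683 μm/a
  total first-year rate 2.509 μm/a
Convert to mass loss: 2.509 μm/a × 7.14 g/cm³ = 17.91 g·m⁻²·a⁻¹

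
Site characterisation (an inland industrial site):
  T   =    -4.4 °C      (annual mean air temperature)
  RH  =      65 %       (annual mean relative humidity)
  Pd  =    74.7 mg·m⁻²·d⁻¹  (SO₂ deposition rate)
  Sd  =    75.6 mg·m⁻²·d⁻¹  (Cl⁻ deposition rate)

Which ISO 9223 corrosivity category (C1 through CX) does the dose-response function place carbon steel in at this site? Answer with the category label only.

C2

carbon steel: T≤10 °C ⇒ hinge +0.150·(-4.4−10) = -2.1600
  Pd branch = 1.77·Pd^0.52·e^(0.02·RH+f) = 7.057 μm/a
  Sd branch = 0.102·Sd^0.62·e^(0.033·RH+0.04·T) = 10.68 μm/a
  sum: 7.057 + 10.68 → r_corr = 17.73 μm/a
17.7 μm/a falls in (1.3, 25] for carbon steel → category C2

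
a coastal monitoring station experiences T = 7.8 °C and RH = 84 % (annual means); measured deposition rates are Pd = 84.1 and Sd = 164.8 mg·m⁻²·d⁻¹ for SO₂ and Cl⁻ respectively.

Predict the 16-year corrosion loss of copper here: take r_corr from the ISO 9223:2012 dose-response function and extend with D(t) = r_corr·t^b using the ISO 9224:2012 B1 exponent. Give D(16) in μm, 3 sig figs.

copper: f(T) = +0.126·(T−10) [T≤10 °C] = -0.2772
  Pd branch = 0.0053·Pd^0.26·e^(0.059·RH+f) = 1.806 μm/a
  Sd branch = 0.01025·Sd^0.27·e^(0.036·RH+0.049·T) = 1.226 μm/a
  r_corr = 1.806 + 1.226 = 3.032 μm/a
Power-law: D(16) = r_corr · 16^0.667
  D(16) = 3.032 × 16^0.667 = 3.032 × 6.355 = 19.27 μm

D(16) = 19.3 μm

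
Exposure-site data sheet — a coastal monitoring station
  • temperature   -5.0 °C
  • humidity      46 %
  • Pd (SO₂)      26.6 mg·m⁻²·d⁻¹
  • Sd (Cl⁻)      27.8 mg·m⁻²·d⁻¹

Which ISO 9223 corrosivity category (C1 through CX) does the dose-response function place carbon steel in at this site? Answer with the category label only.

C2

carbon steel: temperature factor f = +0.150·(-15.0) = -2.2500
  sulphur-dioxide contribution → 2.578 μm/a
  chloride contribution → 2.994 μm/a
  ⇒ r_corr(carbon steel) = 5.572 μm/a
Category bounds: 1.3…25 μm/a bracket r_corr ⇒ C2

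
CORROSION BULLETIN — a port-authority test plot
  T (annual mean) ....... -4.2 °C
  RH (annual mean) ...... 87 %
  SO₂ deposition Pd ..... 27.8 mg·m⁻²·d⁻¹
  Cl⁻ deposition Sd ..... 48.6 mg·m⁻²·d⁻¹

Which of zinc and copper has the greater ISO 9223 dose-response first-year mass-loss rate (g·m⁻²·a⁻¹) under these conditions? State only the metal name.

zinc: temperature factor f = +0.038·(-14.2) = -0.5396
  Pd branch = 0.0129·Pd^0.44·e^(0.046·RH+f) = 1.777 μm/a
  Sd branch = 0.0175·Sd^0.57·e^(0.008·RH+0.085·T) = 0.2247 μm/a
  r_corr = 1.777 + 0.2247 = 2.002 μm/a
  mass loss = 2.002 μm/a × 7.14 g/cm³ = 14.29 g·m⁻²·a⁻¹
copper: f(T) = +0.126·(T−10) [T≤10 °C] = -1.7892
  Pd branch = 0.0053·Pd^0.26·e^(0.059·RH+f) = 0.3564 μm/a
  Sd branch = 0.01025·Sd^0.27·e^(0.036·RH+0.049·T) = 0.5457 μm/a
  sum: 0.3564 + 0.5457 → r_corr = 0.9021 μm/a
  mass loss = 0.9021 μm/a × 8.96 g/cm³ = 8.083 g·m⁻²·a⁻¹
Ordering by g·m⁻²·a⁻¹: zinc (14.3) > copper (8.08)

zinc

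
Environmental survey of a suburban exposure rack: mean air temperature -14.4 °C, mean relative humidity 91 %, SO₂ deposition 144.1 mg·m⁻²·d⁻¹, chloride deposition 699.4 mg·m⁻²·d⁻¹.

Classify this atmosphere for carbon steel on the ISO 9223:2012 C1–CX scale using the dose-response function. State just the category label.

C4

carbon steel: f(T) = +0.150·(T−10) [T≤10 °C] = -3.6600
  SO₂ term: 1.77·144.1^0.52·exp(0.02·91-3.6600) = 3.727
  Cl⁻ term: 0.102·699.4^0.62·exp(0.033·91+0.04·-14.4) = 67.04
  sum: 3.727 + 67.04 → r_corr = 70.77 μm/a
Category bounds: 50…80 μm/a bracket r_corr ⇒ C4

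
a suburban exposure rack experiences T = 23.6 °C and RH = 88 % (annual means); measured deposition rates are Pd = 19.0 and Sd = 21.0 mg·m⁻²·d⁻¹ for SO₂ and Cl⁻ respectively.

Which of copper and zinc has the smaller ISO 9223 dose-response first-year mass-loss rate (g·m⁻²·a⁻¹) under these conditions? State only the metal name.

copper: temperature factor f = -0.080·(13.6) = -1.0880
  Pd branch = 0.0053·Pd^0.26·e^(0.059·RH+f) = 0.6904 μm/a
  Sd branch = 0.01025·Sd^0.27·e^(0.036·RH+0.049·T) = 1.761 μm/a
  r_corr = 0.6904 + 1.761 = 2.452 μm/a
  mass loss = 2.452 μm/a × 8.96 g/cm³ = 21.97 g·m⁻²·a⁻¹
zinc: T>10 °C ⇒ hinge -0.071·(23.6−10) = -0.9656
  Pd branch = 0.0129·Pd^0.44·e^(0.046·RH+f) = 1.028 μm/a
  Sd branch = 0.0175·Sd^0.57·e^(0.008·RH+0.085·T) = 1.492 μm/a
  r_corr = 1.028 + 1.492 = 2.519 μm/a
  mass loss = 2.519 μm/a × 7.14 g/cm³ = 17.99 g·m⁻²·a⁻¹
Ordering by g·m⁻²·a⁻¹: copper (22) > zinc (18)

zinc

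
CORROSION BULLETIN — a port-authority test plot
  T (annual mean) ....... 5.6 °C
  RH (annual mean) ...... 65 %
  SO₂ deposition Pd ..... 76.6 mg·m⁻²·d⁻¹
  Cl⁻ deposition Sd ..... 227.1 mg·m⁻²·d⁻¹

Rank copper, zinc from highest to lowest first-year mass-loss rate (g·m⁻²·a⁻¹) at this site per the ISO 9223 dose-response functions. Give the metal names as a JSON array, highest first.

copper: temperature factor f = +0.126·(-4.4) = -0.5544
  SO₂ term: 0.0053·76.6^0.26·exp(0.059·65-0.5544) = 0.4354
  Sd branch = 0.01025·Sd^0.27·e^(0.036·RH+0.049·T) = 0.6058 μm/a
  sum: 0.4354 + 0.6058 → r_corr = 1.041 μm/a
  mass loss = 1.041 μm/a × 8.96 g/cm³ = 9.329 g·m⁻²·a⁻¹
zinc: f(T) = +0.038·(T−10) [T≤10 °C] = -0.1672
  SO₂ term: 0.0129·76.6^0.44·exp(0.046·65-0.1672) = 1.464
  Cl⁻ term: 0.0175·227.1^0.57·exp(0.008·65+0.085·5.6) = 1.044
  r_corr = 1.464 + 1.044 = 2.508 μm/a
  mass loss = 2.508 μm/a × 7.14 g/cm³ = 17.91 g·m⁻²·a⁻¹
Ordering by g·m⁻²·a⁻¹: zinc (17.9) > copper (9.33)

["zinc", "copper"]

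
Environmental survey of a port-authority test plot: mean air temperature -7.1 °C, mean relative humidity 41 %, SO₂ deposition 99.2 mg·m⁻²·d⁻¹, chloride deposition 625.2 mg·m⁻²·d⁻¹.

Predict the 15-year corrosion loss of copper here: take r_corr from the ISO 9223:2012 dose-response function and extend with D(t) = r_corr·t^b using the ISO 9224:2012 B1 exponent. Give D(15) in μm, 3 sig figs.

copper: f(T) = +0.126·(T−10) [T≤10 °C] = -2.1546
  SO₂ term: 0.0053·99.2^0.26·exp(0.059·41-2.1546) = 0.02281
  Sd branch = 0.01025·Sd^0.27·e^(0.036·RH+0.049·T) = 0.1801 μm/a
  r_corr = 0.02281 + 0.1801 = 0.2029 μm/a
Power-law: D(15) = r_corr · 15^0.667
  D(15) = 0.2029 × 15^0.667 = 0.2029 × 6.088 = 1.235 μm

D(15) = 1.24 μm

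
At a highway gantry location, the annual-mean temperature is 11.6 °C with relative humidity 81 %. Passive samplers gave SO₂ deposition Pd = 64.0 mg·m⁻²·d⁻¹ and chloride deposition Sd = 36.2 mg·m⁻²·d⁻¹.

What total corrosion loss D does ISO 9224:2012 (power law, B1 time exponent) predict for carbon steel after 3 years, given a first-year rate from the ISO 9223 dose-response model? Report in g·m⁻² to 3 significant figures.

carbon steel: f(T) = -0.054·(T−10) [T>10 °C] = -0.0864
  SO₂ term: 1.77·64.0^0.52·exp(0.02·81-0.0864) = 71.32
  Cl⁻ term: 0.102·36.2^0.62·exp(0.033·81+0.04·11.6) = 21.75
  sum: 71.32 + 21.75 → r_corr = 93.07 μm/a
Power-law: D(3) = r_corr · 3^0.523
  D(3) = 93.07 × 3^0.523 = 93.07 × 1.776 = 165.3 μm
  Mass loss = 165.3 μm × 7.85 g/cm³ = 1298 g·m⁻²

D(3) = 1.30e+03 g·m⁻²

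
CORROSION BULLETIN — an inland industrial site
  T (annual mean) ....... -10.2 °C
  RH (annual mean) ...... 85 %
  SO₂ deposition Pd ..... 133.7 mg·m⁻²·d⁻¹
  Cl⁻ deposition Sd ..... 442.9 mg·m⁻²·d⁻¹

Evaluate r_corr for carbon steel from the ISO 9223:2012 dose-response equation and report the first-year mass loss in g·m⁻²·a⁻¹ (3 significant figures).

r_corr = 432 g·m⁻²·a⁻¹

carbon steel: T≤10 °C ⇒ hinge +0.150·(-10.2−10) = -3.0300
  Pd branch = 1.77·Pd^0.52·e^(0.02·RH+f) = 5.97 μm/a
  Cl⁻ term: 0.102·442.9^0.62·exp(0.033·85+0.04·-10.2) = 49.01
  r_corr = 5.97 + 49.01 = 54.98 μm/a
Convert to mass loss: 54.98 μm/a × 7.85 g/cm³ = 431.6 g·m⁻²·a⁻¹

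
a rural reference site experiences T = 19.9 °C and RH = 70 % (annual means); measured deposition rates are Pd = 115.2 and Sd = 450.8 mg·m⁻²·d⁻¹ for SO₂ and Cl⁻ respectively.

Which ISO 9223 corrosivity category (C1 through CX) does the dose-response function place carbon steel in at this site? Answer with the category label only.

C5

carbon steel: f(T) = -0.054·(T−10) [T>10 °C] = -0.5346
  Pd branch = 1.77·Pd^0.52·e^(0.02·RH+f) = 49.63 μm/a
  Sd branch = 0.102·Sd^0.62·e^(0.033·RH+0.04·T) = 100.7 μm/a
  r_corr = 49.63 + 100.7 = 150.3 μm/a
ISO 9223 Table 2 (carbon steel): 80 < 150 ≤ 200 μm/a ⇒ C5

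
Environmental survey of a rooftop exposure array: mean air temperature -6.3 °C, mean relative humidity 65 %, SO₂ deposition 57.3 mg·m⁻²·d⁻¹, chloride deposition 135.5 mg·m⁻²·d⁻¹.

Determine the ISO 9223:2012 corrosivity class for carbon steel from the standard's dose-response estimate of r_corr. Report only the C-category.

carbon steel: f(T) = +0.150·(T−10) [T≤10 °C] = -2.4450
  Pd branch = 1.77·Pd^0.52·e^(0.02·RH+f) = 4.623 μm/a
  Cl⁻ term: 0.102·135.5^0.62·exp(0.033·65+0.04·-6.3) = 14.21
  sum: 4.623 + 14.21 → r_corr = 18.83 μm/a
ISO 9223 Table 2 (carbon steel): 1.3 < 18.8 ≤ 25 μm/a ⇒ C2

C2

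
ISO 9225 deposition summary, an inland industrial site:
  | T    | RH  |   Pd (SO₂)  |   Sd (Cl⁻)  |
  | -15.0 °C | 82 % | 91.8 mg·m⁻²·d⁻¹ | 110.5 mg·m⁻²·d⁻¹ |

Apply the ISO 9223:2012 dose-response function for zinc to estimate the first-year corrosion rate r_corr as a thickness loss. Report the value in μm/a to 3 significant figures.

r_corr = 1.72 μm/a

zinc: T≤10 °C ⇒ hinge +0.038·(-15.0−10) = -0.9500
  SO₂ term: 0.0129·91.8^0.44·exp(0.046·82-0.9500) = 1.584
  Cl⁻ term: 0.0175·110.5^0.57·exp(0.008·82+0.085·-15.0) = 0.1377
  r_corr = 1.584 + 0.1377 = 1.722 μm/a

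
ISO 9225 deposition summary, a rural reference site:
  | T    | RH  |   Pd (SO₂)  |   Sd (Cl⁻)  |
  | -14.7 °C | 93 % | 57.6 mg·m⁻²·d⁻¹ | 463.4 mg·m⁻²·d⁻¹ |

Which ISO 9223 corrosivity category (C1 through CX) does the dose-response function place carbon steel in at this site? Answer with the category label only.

carbon steel: T≤10 °C ⇒ hinge +0.150·(-14.7−10) = -3.7050
  sulphur-dioxide contribution → 2.302 μm/a
  chloride contribution → 54.82 μm/a
  total first-year rate 57.13 μm/a
Category bounds: 50…80 μm/a bracket r_corr ⇒ C4

C4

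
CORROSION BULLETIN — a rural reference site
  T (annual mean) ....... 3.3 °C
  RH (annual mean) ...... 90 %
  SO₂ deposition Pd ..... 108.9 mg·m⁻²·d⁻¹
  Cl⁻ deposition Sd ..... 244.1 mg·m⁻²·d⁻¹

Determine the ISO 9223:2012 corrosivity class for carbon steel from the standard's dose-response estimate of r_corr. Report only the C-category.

C5

carbon steel: f(T) = +0.150·(T−10) [T≤10 °C] = -1.0050
  SO₂ term: 1.77·108.9^0.52·exp(0.02·90-1.0050) = 44.93
  Sd branch = 0.102·Sd^0.62·e^(0.033·RH+0.04·T) = 68.56 μm/a
  r_corr = 44.93 + 68.56 = 113.5 μm/a
Category bounds: 80…200 μm/a bracket r_corr ⇒ C5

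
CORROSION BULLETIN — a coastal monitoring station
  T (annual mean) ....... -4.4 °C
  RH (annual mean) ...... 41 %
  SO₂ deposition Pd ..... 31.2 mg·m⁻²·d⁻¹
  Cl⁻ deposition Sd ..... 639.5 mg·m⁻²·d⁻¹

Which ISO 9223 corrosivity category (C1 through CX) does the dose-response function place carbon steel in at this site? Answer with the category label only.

C2

carbon steel: f(T) = +0.150·(T−10) [T≤10 °C] = -2.1600
  SO₂ term: 1.77·31.2^0.52·exp(0.02·41-2.1600) = 2.773
  Sd branch = 0.102·Sd^0.62·e^(0.033·RH+0.04·T) = 18.17 μm/a
  sum: 2.773 + 18.17 → r_corr = 20.94 μm/a
20.9 μm/a falls in (1.3, 25] for carbon steel → category C2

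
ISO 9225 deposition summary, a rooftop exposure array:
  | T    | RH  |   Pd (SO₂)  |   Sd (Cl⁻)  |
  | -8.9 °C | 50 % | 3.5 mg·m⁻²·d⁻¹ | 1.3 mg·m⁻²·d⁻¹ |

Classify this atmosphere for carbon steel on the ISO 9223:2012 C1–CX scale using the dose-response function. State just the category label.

C1

carbon steel: temperature factor f = +0.150·(-18.9) = -2.8350
  sulphur-dioxide contribution → 0.5419 μm/a
  chloride contribution → 0.4377 μm/a
  ⇒ r_corr(carbon steel) = 0.9797 μm/a
Category bounds: 0…1.3 μm/a bracket r_corr ⇒ C1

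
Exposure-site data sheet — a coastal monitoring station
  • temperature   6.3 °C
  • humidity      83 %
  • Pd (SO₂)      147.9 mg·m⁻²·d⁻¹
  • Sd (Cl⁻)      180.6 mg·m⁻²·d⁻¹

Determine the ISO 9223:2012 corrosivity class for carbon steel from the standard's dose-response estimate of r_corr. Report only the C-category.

C5

carbon steel: T≤10 °C ⇒ hinge +0.150·(6.3−10) = -0.5550
  SO₂ term: 1.77·147.9^0.52·exp(0.02·83-0.5550) = 71.82
  Cl⁻ term: 0.102·180.6^0.62·exp(0.033·83+0.04·6.3) = 50.9
  sum: 71.82 + 50.9 → r_corr = 122.7 μm/a
Category bounds: 80…200 μm/a bracket r_corr ⇒ C5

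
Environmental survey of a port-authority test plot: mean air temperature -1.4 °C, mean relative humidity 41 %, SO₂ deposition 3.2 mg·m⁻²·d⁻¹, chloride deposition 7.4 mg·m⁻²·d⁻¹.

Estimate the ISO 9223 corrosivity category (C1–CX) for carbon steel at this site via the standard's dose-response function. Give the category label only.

C2

carbon steel: T≤10 °C ⇒ hinge +0.150·(-1.4−10) = -1.7100
  SO₂ term: 1.77·3.2^0.52·exp(0.02·41-1.7100) = 1.331
  Sd branch = 0.102·Sd^0.62·e^(0.033·RH+0.04·T) = 1.291 μm/a
  sum: 1.331 + 1.291 → r_corr = 2.621 μm/a
Category bounds: 1.3…25 μm/a bracket r_corr ⇒ C2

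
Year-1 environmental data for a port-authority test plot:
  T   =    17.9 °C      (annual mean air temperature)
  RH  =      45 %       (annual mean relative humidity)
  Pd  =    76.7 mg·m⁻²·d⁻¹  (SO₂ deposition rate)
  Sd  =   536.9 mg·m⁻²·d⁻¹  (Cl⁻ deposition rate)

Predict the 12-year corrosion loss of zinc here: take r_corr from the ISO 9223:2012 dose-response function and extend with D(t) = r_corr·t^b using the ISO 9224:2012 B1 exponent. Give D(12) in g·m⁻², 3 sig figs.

zinc: T>10 °C ⇒ hinge -0.071·(17.9−10) = -0.5609
  SO₂ term: 0.0129·76.7^0.44·exp(0.046·45-0.5609) = 0.3938
  Sd branch = 0.0175·Sd^0.57·e^(0.008·RH+0.085·T) = 4.132 μm/a
  r_corr = 0.3938 + 4.132 = 4.526 μm/a
Power-law: D(12) = r_corr · 12^0.813
  D(12) = 4.526 × 12^0.813 = 4.526 × 7.54 = 34.13 μm
  Mass loss = 34.13 μm × 7.14 g/cm³ = 243.7 g·m⁻²

D(12) = 244 g·m⁻²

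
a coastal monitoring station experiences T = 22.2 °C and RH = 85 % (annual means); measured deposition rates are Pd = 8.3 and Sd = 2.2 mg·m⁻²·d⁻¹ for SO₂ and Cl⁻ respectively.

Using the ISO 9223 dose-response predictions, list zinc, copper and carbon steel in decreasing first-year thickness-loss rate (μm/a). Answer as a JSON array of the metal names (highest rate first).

zinc: temperature factor f = -0.071·(12.2) = -0.8662
  SO₂ term: 0.0129·8.3^0.44·exp(0.046·85-0.8662) = 0.6869
  Cl⁻ term: 0.0175·2.2^0.57·exp(0.008·85+0.085·22.2) = 0.3573
  r_corr = 0.6869 + 0.3573 = 1.044 μm/a
copper: temperature factor f = -0.080·(12.2) = -0.9760
  SO₂ term: 0.0053·8.3^0.26·exp(0.059·85-0.9760) = 0.5216
  Sd branch = 0.01025·Sd^0.27·e^(0.036·RH+0.049·T) = 0.8027 μm/a
  r_corr = 0.5216 + 0.8027 = 1.324 μm/a
carbon steel: temperature factor f = -0.054·(12.2) = -0.6588
  SO₂ term: 1.77·8.3^0.52·exp(0.02·85-0.6588) = 15.07
  Sd branch = 0.102·Sd^0.62·e^(0.033·RH+0.04·T) = 6.68 μm/a
  r_corr = 15.07 + 6.68 = 21.75 μm/a
Ordering by μm/a: carbon steel (21.7) > copper (1.32) > zinc (1.04)

["carbon steel", "copper", "zinc"]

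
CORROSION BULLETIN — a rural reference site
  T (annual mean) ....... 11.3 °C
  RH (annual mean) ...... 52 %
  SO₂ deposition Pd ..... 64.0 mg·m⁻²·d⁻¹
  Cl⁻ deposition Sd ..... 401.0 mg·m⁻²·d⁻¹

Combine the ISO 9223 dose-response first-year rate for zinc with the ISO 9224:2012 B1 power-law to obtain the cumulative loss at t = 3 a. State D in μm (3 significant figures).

zinc: f(T) = -0.071·(T−10) [T>10 °C] = -0.0923
  Pd branch = 0.0129·Pd^0.44·e^(0.046·RH+f) = 0.8018 μm/a
  Cl⁻ term: 0.0175·401.0^0.57·exp(0.008·52+0.085·11.3) = 2.112
  sum: 0.8018 + 2.112 → r_corr = 2.914 μm/a
Long-term exponent b (ISO 9224 Table 2, B1) = 0.813
  D(3) = 2.914 × 3^0.813 = 2.914 × 2.443 = 7.117 μm

D(3) = 7.12 μm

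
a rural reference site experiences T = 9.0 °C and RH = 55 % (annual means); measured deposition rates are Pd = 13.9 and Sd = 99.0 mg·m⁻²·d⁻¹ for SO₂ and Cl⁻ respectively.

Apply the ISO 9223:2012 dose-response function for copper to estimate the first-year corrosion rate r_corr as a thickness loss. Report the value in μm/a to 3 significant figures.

r_corr = 0.637 μm/a

copper: T≤10 °C ⇒ hinge +0.126·(9.0−10) = -0.1260
  Pd branch = 0.0053·Pd^0.26·e^(0.059·RH+f) = 0.2377 μm/a
  Cl⁻ term: 0.01025·99.0^0.27·exp(0.036·55+0.049·9.0) = 0.399
  r_corr = 0.2377 + 0.399 = 0.6367 μm/a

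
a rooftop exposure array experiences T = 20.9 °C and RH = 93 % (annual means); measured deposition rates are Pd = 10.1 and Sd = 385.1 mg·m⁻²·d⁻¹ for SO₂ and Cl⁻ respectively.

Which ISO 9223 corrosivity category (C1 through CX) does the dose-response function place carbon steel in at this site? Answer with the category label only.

CX

carbon steel: f(T) = -0.054·(T−10) [T>10 °C] = -0.5886
  SO₂ term: 1.77·10.1^0.52·exp(0.02·93-0.5886) = 21.01
  Cl⁻ term: 0.102·385.1^0.62·exp(0.033·93+0.04·20.9) = 203
  sum: 21.01 + 203 → r_corr = 224 μm/a
ISO 9223 Table 2 (carbon steel): 200 < 224 ≤ 700 μm/a ⇒ CX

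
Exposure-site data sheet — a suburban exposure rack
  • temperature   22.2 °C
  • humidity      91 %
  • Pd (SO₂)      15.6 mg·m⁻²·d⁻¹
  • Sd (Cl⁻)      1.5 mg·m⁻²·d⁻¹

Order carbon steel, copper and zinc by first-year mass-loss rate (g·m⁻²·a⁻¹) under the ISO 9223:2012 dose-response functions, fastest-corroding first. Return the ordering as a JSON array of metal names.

carbon steel: temperature factor f = -0.054·(12.2) = -0.6588
  sulphur-dioxide contribution → 23.59 μm/a
  chloride contribution → 6.421 μm/a
  ⇒ r_corr(carbon steel) = 30.01 μm/a
  mass loss = 30.01 μm/a × 7.85 g/cm³ = 235.6 g·m⁻²·a⁻¹
copper: T>10 °C ⇒ hinge -0.080·(22.2−10) = -0.9760
  sulphur-dioxide contribution → 0.8757 μm/a
  chloride contribution → 0.8983 μm/a
  ⇒ r_corr(copper) = 1.774 μm/a
  mass loss = 1.774 μm/a × 8.96 g/cm³ = 15.9 g·m⁻²·a⁻¹
zinc: temperature factor f = -0.071·(12.2) = -0.8662
  sulphur-dioxide contribution → 1.195 μm/a
  chloride contribution → 0.3014 μm/a
  ⇒ r_corr(zinc) = 1.496 μm/a
  mass loss = 1.496 μm/a × 7.14 g/cm³ = 10.68 g·m⁻²·a⁻¹
Ordering by g·m⁻²·a⁻¹: carbon steel (236) > copper (15.9) > zinc (10.7)

["carbon steel", "copper", "zinc"]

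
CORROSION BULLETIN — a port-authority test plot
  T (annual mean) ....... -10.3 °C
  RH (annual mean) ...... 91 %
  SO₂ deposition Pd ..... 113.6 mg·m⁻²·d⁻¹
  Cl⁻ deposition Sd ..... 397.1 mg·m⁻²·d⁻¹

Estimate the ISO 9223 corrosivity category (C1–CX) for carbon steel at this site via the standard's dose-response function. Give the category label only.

C4

carbon steel: f(T) = +0.150·(T−10) [T≤10 °C] = -3.0450
  SO₂ term: 1.77·113.6^0.52·exp(0.02·91-3.0450) = 6.092
  Sd branch = 0.102·Sd^0.62·e^(0.033·RH+0.04·T) = 55.61 μm/a
  r_corr = 6.092 + 55.61 = 61.7 μm/a
Category bounds: 50…80 μm/a bracket r_corr ⇒ C4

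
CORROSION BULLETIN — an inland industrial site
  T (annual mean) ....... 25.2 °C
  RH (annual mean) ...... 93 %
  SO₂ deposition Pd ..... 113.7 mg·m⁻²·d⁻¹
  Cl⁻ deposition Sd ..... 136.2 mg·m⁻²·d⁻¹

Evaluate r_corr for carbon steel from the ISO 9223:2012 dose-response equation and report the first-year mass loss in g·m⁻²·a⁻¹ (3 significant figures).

carbon steel: f(T) = -0.054·(T−10) [T>10 °C] = -0.8208
  Pd branch = 1.77·Pd^0.52·e^(0.02·RH+f) = 58.65 μm/a
  Cl⁻ term: 0.102·136.2^0.62·exp(0.033·93+0.04·25.2) = 126.6
  sum: 58.65 + 126.6 → r_corr = 185.2 μm/a
Convert to mass loss: 185.2 μm/a × 7.85 g/cm³ = 1454 g·m⁻²·a⁻¹

r_corr = 1.45e+03 g·m⁻²·a⁻¹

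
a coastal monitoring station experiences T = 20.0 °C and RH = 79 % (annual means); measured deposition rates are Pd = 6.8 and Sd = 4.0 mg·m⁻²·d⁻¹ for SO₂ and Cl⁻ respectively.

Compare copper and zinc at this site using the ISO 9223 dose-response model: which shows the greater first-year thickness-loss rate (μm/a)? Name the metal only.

copper

copper: T>10 °C ⇒ hinge -0.080·(20.0−10) = -0.8000
  sulphur-dioxide contribution → 0.4145 μm/a
  chloride contribution → 0.6824 μm/a
  total first-year rate 1.097 μm/a
zinc: T>10 °C ⇒ hinge -0.071·(20.0−10) = -0.7100
  sulphur-dioxide contribution → 0.5582 μm/a
  chloride contribution → 0.3972 μm/a
  total first-year rate 0.9554 μm/a
Ordering by μm/a: copper (1.1) > zinc (0.955)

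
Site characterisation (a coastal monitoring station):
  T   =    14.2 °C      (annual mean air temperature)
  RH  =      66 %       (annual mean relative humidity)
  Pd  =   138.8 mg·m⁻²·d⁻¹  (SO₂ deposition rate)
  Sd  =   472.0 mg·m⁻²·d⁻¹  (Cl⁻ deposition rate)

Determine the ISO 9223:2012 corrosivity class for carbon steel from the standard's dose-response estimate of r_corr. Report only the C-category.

carbon steel: temperature factor f = -0.054·(4.2) = -0.2268
  SO₂ term: 1.77·138.8^0.52·exp(0.02·66-0.2268) = 68.67
  Cl⁻ term: 0.102·472.0^0.62·exp(0.033·66+0.04·14.2) = 72.28
  sum: 68.67 + 72.28 → r_corr = 141 μm/a
141 μm/a falls in (80, 200] for carbon steel → category C5

C5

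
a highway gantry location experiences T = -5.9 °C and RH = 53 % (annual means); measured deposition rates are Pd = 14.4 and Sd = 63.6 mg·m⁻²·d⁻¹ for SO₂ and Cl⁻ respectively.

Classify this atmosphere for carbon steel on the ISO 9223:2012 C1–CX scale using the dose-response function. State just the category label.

carbon steel: T≤10 °C ⇒ hinge +0.150·(-5.9−10) = -2.3850
  SO₂ term: 1.77·14.4^0.52·exp(0.02·53-2.3850) = 1.883
  Sd branch = 0.102·Sd^0.62·e^(0.033·RH+0.04·T) = 6.079 μm/a
  sum: 1.883 + 6.079 → r_corr = 7.962 μm/a
7.96 μm/a falls in (1.3, 25] for carbon steel → category C2

C2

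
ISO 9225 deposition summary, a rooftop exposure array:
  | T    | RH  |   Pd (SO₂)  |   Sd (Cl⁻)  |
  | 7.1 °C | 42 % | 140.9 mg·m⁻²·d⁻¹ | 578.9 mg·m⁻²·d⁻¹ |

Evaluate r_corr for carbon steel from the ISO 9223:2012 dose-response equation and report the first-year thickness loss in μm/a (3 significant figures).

carbon steel: T≤10 °C ⇒ hinge +0.150·(7.1−10) = -0.4350
  Pd branch = 1.77·Pd^0.52·e^(0.02·RH+f) = 34.78 μm/a
  Sd branch = 0.102·Sd^0.62·e^(0.033·RH+0.04·T) = 27.97 μm/a
  sum: 34.78 + 27.97 → r_corr = 62.75 μm/a

r_corr = 62.7 μm/a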